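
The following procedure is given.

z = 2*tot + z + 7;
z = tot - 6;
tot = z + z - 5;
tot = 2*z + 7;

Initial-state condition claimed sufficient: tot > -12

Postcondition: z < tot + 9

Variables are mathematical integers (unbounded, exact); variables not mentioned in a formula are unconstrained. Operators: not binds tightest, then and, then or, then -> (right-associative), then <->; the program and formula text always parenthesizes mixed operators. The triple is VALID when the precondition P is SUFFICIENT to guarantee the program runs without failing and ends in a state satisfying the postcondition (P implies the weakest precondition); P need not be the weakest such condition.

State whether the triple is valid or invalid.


Working backward. After the program, z < tot + 9 must hold.
Before tot := 2*z + 7: z > -16
Before tot := z + z - 5: z > -16
Before z := tot - 6: tot > -10
Before z := 2*tot + z + 7: tot > -10
The weakest precondition is tot > -10.
Check whether tot > -12 implies it.
Countermodel: at the initial state tot = -11, the precondition holds but the weakest precondition fails.
Answer: invalid


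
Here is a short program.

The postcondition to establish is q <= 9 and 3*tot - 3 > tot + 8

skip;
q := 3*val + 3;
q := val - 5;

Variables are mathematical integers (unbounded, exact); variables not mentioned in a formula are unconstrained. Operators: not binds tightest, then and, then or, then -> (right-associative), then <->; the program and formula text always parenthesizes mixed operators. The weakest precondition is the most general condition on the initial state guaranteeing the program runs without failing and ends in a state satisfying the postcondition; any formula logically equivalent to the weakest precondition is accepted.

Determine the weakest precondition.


Working backward. After the program, the postcondition q <= 9 and 3*tot - 3 > tot + 8 must hold; in canonical form it is q <= 9 and 2*tot > 11.
Before q := val - 5: val <= 14 and 2*tot > 11
Before q := 3*val + 3: val <= 14 and 2*tot > 11
Before skip: val <= 14 and 2*tot > 11
Answer: WP = val <= 14 and 2*tot > 11


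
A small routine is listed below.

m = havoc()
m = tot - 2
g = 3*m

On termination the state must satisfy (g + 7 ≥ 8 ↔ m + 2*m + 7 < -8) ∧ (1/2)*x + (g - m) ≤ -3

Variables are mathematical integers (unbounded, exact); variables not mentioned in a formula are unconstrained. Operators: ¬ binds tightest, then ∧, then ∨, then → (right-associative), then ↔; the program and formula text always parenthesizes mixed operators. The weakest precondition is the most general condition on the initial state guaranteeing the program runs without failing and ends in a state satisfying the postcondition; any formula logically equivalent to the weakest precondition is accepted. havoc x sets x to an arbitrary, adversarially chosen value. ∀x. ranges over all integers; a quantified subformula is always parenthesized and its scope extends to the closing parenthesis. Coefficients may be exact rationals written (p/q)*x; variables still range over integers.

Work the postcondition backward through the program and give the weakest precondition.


Working backward. After the program, the postcondition (g + 7 ≥ 8 ↔ m + 2*m + 7 < -8) ∧ (1/2)*x + (g - m) ≤ -3 must hold; in canonical form it is (g ≥ 1 ↔ 3*m < -15) ∧ g + (1/2)*x ≤ m - 3.
Before g := 3*m: (3*m ≥ 1 ↔ 3*m < -15) ∧ 2*m + (1/2)*x ≤ -3
Before m := tot - 2: (3*tot ≥ 7 ↔ 3*tot < -9) ∧ 2*tot + (1/2)*x ≤ 1
Before havoc m: (3*tot ≥ 7 ↔ 3*tot < -9) ∧ 2*tot + (1/2)*x ≤ 1
Answer: WP = (3*tot ≥ 7 ↔ 3*tot < -9) ∧ 2*tot + (1/2)*x ≤ 1


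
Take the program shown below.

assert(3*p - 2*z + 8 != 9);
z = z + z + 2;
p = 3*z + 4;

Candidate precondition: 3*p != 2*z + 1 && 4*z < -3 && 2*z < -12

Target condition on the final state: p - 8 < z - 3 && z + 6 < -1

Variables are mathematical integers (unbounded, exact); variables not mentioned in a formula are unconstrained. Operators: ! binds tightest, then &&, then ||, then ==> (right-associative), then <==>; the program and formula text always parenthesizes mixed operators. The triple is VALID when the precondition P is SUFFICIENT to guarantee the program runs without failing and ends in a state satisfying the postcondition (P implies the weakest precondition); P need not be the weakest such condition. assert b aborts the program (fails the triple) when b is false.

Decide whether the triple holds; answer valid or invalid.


Working backward. After the program, the postcondition p - 8 < z - 3 && z + 6 < -1 must hold; in canonical form it is p < z + 5 && z < -7.
Before p := 3*z + 4: 2*z < 1 && z < -7
Before z := z + z + 2: 4*z < -3 && 2*z < -9
Before assert 3*p - 2*z + 8 != 9: 3*p != 2*z + 1 && 4*z < -3 && 2*z < -9
The weakest precondition is 3*p != 2*z + 1 && 4*z < -3 && 2*z < -9.
Check whether 3*p != 2*z + 1 && 4*z < -3 && 2*z < -12 implies it.
Every state satisfying the precondition satisfies the weakest precondition: the implication holds.
Answer: valid


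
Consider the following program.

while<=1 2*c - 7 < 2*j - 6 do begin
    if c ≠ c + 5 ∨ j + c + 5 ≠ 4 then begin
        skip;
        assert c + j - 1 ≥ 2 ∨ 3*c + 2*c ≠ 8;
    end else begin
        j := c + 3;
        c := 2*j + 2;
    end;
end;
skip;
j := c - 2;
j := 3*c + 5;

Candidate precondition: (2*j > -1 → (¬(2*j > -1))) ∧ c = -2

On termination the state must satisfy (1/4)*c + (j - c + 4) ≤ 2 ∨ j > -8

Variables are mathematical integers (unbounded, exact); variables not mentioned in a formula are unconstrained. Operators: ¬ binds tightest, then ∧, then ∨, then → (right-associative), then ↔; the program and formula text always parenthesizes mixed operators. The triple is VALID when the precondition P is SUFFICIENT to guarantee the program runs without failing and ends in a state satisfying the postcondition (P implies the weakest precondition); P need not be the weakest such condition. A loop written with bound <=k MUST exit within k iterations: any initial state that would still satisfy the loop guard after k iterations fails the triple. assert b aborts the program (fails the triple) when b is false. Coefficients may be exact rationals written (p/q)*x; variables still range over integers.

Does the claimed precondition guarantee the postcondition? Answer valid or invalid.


Working backward. After the program, the postcondition (1/4)*c + (j - c + 4) ≤ 2 ∨ j > -8 must hold; in canonical form it is j ≤ (3/4)*c - 2 ∨ j > -8.
Before j := 3*c + 5: (9/4)*c ≤ -7 ∨ 3*c > -13
Before j := c - 2: (9/4)*c ≤ -7 ∨ 3*c > -13
Before skip: (9/4)*c ≤ -7 ∨ 3*c > -13
Before the loop (bound <=1), unroll the exhaustion recursion (WP_0 = exit-now case; WP_j = one more guarded iteration, up to j = 1):
  WP_0: (¬(2*c < 2*j + 1)) ∧ ((9/4)*c ≤ -7 ∨ 3*c > -13)
  WP_1: (2*c < 2*j + 1 → ((c + j ≥ 3 ∨ 5*c ≠ 8) ∧ (¬(2*c < 2*j + 1)) ∧ ((9/4)*c ≤ -7 ∨ 3*c > -13))) ∧ ((¬(2*c < 2*j + 1)) → ((9/4)*c ≤ -7 ∨ 3*c > -13))
So before the loop: (2*c < 2*j + 1 → ((c + j ≥ 3 ∨ 5*c ≠ 8) ∧ (¬(2*c < 2*j + 1)) ∧ ((9/4)*c ≤ -7 ∨ 3*c > -13))) ∧ ((¬(2*c < 2*j + 1)) → ((9/4)*c ≤ -7 ∨ 3*c > -13))
The weakest precondition is (2*c < 2*j + 1 → ((c + j ≥ 3 ∨ 5*c ≠ 8) ∧ (¬(2*c < 2*j + 1)) ∧ ((9/4)*c ≤ -7 ∨ 3*c > -13))) ∧ ((¬(2*c < 2*j + 1)) → ((9/4)*c ≤ -7 ∨ 3*c > -13)).
Check whether (2*j > -1 → (¬(2*j > -1))) ∧ c = -2 implies it.
Countermodel: at the initial state c = -2, j = -2, the precondition holds but the weakest precondition fails.
Answer: invalid


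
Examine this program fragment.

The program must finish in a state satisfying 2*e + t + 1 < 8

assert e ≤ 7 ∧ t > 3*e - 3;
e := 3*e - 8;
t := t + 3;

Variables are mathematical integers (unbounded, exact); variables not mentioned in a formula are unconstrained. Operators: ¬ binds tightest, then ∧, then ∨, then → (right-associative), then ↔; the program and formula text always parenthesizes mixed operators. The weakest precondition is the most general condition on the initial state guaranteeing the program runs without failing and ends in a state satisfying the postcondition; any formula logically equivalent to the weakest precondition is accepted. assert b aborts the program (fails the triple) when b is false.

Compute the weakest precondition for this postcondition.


Working backward. After the program, the postcondition 2*e + t + 1 < 8 must hold; in canonical form it is 2*e + t < 7.
Before t := t + 3: 2*e + t < 4
Before e := 3*e - 8: 6*e + t < 20
Before assert e ≤ 7 ∧ t > 3*e - 3: e ≤ 7 ∧ t > 3*e - 3 ∧ 6*e + t < 20
Answer: WP = e ≤ 7 ∧ t > 3*e - 3 ∧ 6*e + t < 20


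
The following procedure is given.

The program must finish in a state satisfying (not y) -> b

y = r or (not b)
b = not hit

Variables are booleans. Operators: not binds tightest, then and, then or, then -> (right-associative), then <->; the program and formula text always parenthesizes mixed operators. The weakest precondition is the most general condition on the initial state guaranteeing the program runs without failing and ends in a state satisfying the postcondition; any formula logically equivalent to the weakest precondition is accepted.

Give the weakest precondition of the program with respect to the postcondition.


Working backward. After the program, (not y) -> b must hold.
Before b := not hit: (not y) -> (not hit)
Before y := r or (not b): (not (r or (not b))) -> (not hit)
Answer: WP = (not (r or (not b))) -> (not hit)


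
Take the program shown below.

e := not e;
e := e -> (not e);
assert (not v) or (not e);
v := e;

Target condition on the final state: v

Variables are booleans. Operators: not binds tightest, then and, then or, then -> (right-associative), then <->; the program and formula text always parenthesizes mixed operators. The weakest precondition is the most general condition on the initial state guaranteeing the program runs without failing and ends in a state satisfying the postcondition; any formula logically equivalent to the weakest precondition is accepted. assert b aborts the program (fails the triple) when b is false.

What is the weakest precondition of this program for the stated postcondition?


Working backward. After the program, v must hold.
Before v := e: e
Before assert (not v) or (not e): ((not v) or (not e)) and e
Before e := e -> (not e): ((not v) or (not (e -> (not e)))) and (e -> (not e))
Before e := not e: ((not v) or (not ((not e) -> e))) and ((not e) -> e)
Answer: WP = ((not v) or (not ((not e) -> e))) and ((not e) -> e)


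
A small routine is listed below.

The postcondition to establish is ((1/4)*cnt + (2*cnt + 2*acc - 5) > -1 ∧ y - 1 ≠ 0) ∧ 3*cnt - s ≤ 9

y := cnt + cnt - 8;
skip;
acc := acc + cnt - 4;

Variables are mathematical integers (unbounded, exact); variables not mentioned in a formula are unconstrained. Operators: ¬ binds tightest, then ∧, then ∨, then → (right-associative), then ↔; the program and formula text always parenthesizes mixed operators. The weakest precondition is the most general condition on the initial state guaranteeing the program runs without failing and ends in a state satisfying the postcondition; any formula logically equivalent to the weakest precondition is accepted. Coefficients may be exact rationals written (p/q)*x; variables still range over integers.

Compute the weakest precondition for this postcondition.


Working backward. After the program, the postcondition ((1/4)*cnt + (2*cnt + 2*acc - 5) > -1 ∧ y - 1 ≠ 0) ∧ 3*cnt - s ≤ 9 must hold; in canonical form it is 2*acc + (9/4)*cnt > 4 ∧ y ≠ 1 ∧ 3*cnt ≤ s + 9.
Before acc := acc + cnt - 4: 2*acc + (17/4)*cnt > 12 ∧ y ≠ 1 ∧ 3*cnt ≤ s + 9
Before skip: 2*acc + (17/4)*cnt > 12 ∧ y ≠ 1 ∧ 3*cnt ≤ s + 9
Before y := cnt + cnt - 8: 2*acc + (17/4)*cnt > 12 ∧ 2*cnt ≠ 9 ∧ 3*cnt ≤ s + 9
Answer: WP = 2*acc + (17/4)*cnt > 12 ∧ 2*cnt ≠ 9 ∧ 3*cnt ≤ s + 9


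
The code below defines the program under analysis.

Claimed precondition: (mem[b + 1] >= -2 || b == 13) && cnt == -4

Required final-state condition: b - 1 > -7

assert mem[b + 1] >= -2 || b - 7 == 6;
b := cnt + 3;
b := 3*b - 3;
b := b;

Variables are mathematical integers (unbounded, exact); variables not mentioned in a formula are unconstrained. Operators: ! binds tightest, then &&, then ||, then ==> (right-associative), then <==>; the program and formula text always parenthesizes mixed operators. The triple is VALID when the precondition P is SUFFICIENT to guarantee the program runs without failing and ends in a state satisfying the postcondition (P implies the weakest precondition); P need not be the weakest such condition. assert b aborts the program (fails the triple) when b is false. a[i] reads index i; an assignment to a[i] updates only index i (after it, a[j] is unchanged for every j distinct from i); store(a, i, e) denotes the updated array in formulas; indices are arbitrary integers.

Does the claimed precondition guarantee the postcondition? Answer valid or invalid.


Working backward. After the program, the postcondition b - 1 > -7 must hold; in canonical form it is b > -6.
Before b := b: b > -6
Before b := 3*b - 3: 3*b > -3
Before b := cnt + 3: 3*cnt > -12
Before assert mem[b + 1] >= -2 || b - 7 == 6: (mem[b + 1] >= -2 || b == 13) && 3*cnt > -12
The weakest precondition is (mem[b + 1] >= -2 || b == 13) && 3*cnt > -12.
Check whether (mem[b + 1] >= -2 || b == 13) && cnt == -4 implies it.
Countermodel: at the initial state b = 13, cnt = -4, mem = {[14] = -3, elsewhere -3}, the precondition holds but the weakest precondition fails.
Answer: invalid


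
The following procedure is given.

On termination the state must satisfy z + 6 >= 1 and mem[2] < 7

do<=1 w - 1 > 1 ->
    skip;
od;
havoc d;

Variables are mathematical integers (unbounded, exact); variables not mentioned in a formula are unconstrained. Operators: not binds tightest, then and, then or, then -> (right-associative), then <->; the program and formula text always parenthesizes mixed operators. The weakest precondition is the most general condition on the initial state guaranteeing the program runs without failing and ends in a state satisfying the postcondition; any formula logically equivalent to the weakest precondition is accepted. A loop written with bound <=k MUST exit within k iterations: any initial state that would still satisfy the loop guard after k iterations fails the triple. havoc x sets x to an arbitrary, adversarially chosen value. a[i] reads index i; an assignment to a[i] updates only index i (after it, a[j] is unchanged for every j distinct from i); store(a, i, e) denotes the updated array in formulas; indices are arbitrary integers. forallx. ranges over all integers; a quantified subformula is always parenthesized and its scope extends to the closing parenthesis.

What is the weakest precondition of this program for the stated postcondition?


Working backward. After the program, the postcondition z + 6 >= 1 and mem[2] < 7 must hold; in canonical form it is z >= -5 and mem[2] < 7.
Before havoc d: z >= -5 and mem[2] < 7
Before the loop (bound <=1), unroll the exhaustion recursion (WP_0 = exit-now case; WP_j = one more guarded iteration, up to j = 1):
  WP_0: (not (w > 2)) and z >= -5 and mem[2] < 7
  WP_1: (w > 2 -> ((not (w > 2)) and z >= -5 and mem[2] < 7)) and ((not (w > 2)) -> (z >= -5 and mem[2] < 7))
So before the loop: (w > 2 -> ((not (w > 2)) and z >= -5 and mem[2] < 7)) and ((not (w > 2)) -> (z >= -5 and mem[2] < 7))
Answer: WP = (w > 2 -> ((not (w > 2)) and z >= -5 and mem[2] < 7)) and ((not (w > 2)) -> (z >= -5 and mem[2] < 7))


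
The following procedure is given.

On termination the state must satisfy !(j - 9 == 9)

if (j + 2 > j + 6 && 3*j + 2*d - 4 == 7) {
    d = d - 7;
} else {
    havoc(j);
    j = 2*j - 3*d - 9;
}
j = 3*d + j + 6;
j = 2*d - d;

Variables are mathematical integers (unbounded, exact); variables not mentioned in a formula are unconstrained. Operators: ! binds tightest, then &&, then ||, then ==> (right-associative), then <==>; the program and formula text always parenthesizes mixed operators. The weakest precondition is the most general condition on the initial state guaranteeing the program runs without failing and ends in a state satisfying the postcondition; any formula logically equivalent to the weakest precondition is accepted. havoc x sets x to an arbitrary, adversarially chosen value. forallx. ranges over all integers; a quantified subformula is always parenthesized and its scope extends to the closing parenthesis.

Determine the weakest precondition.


Working backward. After the program, the postcondition !(j - 9 == 9) must hold; in canonical form it is !(j == 18).
Before j := 2*d - d: !(d == 18)
Before j := 3*d + j + 6: !(d == 18)
Then branch requires !(d == 25); else branch requires !(d == 18).
Before the if: !(d == 18)
Answer: WP = !(d == 18)


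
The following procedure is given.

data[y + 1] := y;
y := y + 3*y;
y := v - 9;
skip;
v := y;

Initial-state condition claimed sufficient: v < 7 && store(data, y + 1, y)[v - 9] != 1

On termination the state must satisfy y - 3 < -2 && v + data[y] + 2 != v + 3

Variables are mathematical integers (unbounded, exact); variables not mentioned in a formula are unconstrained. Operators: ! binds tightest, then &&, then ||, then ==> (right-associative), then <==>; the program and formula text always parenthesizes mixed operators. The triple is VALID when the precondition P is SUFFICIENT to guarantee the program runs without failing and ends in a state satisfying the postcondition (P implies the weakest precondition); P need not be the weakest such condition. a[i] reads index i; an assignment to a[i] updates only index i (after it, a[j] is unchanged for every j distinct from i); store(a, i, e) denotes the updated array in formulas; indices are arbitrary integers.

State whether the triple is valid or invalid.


Working backward. After the program, the postcondition y - 3 < -2 && v + data[y] + 2 != v + 3 must hold; in canonical form it is y < 1 && data[y] != 1.
Before v := y: y < 1 && data[y] != 1
Before skip: y < 1 && data[y] != 1
Before y := v - 9: v < 10 && data[v - 9] != 1
Before y := y + 3*y: v < 10 && data[v - 9] != 1
Before data[y + 1] := y: v < 10 && store(data, y + 1, y)[v - 9] != 1
The weakest precondition is v < 10 && store(data, y + 1, y)[v - 9] != 1.
Check whether v < 7 && store(data, y + 1, y)[v - 9] != 1 implies it.
Every state satisfying the precondition satisfies the weakest precondition: the implication holds.
Answer: valid


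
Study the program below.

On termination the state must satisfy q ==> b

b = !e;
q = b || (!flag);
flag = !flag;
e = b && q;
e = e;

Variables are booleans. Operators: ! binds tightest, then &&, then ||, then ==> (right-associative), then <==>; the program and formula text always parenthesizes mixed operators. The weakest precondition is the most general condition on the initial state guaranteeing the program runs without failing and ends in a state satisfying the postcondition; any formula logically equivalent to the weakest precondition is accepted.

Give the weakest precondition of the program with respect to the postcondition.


Working backward. After the program, q ==> b must hold.
Before e := e: q ==> b
Before e := b && q: q ==> b
Before flag := !flag: q ==> b
Before q := b || (!flag): (b || (!flag)) ==> b
Before b := !e: ((!e) || (!flag)) ==> (!e)
Answer: WP = ((!e) || (!flag)) ==> (!e)


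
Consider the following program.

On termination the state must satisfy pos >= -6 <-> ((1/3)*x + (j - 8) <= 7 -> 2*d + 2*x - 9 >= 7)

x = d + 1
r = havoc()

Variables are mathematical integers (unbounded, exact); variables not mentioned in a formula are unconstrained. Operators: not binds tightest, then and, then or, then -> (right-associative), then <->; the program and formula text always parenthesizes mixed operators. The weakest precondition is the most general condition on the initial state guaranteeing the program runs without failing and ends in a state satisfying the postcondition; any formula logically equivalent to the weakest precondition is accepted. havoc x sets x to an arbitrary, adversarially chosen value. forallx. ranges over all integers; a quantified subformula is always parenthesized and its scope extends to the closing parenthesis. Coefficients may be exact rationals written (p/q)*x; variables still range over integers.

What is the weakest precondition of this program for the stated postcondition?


Working backward. After the program, the postcondition pos >= -6 <-> ((1/3)*x + (j - 8) <= 7 -> 2*d + 2*x - 9 >= 7) must hold; in canonical form it is pos >= -6 <-> (j + (1/3)*x <= 15 -> 2*d + 2*x >= 16).
Before havoc r: pos >= -6 <-> (j + (1/3)*x <= 15 -> 2*d + 2*x >= 16)
Before x := d + 1: pos >= -6 <-> ((1/3)*d + j <= 44/3 -> 4*d >= 14)
Answer: WP = pos >= -6 <-> ((1/3)*d + j <= 44/3 -> 4*d >= 14)


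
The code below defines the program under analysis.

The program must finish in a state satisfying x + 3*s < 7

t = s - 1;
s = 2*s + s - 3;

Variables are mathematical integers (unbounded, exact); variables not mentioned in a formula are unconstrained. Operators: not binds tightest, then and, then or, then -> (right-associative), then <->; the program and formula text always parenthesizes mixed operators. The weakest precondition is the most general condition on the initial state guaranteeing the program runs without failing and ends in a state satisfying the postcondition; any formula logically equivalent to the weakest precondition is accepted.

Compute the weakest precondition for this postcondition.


Working backward. After the program, the postcondition x + 3*s < 7 must hold; in canonical form it is 3*s + x < 7.
Before s := 2*s + s - 3: 9*s + x < 16
Before t := s - 1: 9*s + x < 16
Answer: WP = 9*s + x < 16


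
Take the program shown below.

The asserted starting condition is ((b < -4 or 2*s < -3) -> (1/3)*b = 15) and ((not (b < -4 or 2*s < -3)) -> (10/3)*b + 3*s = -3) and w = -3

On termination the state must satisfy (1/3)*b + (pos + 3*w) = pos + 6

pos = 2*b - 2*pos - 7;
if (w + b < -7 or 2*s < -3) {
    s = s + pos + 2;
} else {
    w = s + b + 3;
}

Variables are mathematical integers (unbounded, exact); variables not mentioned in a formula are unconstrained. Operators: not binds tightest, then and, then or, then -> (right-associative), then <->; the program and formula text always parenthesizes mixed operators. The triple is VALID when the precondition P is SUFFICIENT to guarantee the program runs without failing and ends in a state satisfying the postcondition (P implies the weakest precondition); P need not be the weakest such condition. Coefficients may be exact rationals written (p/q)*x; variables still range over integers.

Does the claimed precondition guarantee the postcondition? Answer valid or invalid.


Working backward. After the program, the postcondition (1/3)*b + (pos + 3*w) = pos + 6 must hold; in canonical form it is (1/3)*b + 3*w = 6.
Then branch requires (1/3)*b + 3*w = 6; else branch requires (10/3)*b + 3*s = -3.
Before the if: ((b + w < -7 or 2*s < -3) -> (1/3)*b + 3*w = 6) and ((not (b + w < -7 or 2*s < -3)) -> (10/3)*b + 3*s = -3)
Before pos := 2*b - 2*pos - 7: ((b + w < -7 or 2*s < -3) -> (1/3)*b + 3*w = 6) and ((not (b + w < -7 or 2*s < -3)) -> (10/3)*b + 3*s = -3)
The weakest precondition is ((b + w < -7 or 2*s < -3) -> (1/3)*b + 3*w = 6) and ((not (b + w < -7 or 2*s < -3)) -> (10/3)*b + 3*s = -3).
Check whether ((b < -4 or 2*s < -3) -> (1/3)*b = 15) and ((not (b < -4 or 2*s < -3)) -> (10/3)*b + 3*s = -3) and w = -3 implies it.
Every state satisfying the precondition satisfies the weakest precondition: the implication holds.
Answer: valid


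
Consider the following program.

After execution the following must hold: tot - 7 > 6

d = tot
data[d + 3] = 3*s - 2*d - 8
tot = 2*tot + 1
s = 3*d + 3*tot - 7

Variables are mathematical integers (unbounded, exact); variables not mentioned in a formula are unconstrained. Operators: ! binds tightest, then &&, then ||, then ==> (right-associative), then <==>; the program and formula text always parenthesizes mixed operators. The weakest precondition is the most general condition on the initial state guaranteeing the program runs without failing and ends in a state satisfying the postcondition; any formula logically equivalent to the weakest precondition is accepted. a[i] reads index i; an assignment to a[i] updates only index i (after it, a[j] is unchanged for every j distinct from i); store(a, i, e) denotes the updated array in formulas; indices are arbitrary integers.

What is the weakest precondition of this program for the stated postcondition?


Working backward. After the program, the postcondition tot - 7 > 6 must hold; in canonical form it is tot > 13.
Before s := 3*d + 3*tot - 7: tot > 13
Before tot := 2*tot + 1: 2*tot > 12
Before data[d + 3] := 3*s - 2*d - 8: 2*tot > 12
Before d := tot: 2*tot > 12
Answer: WP = 2*tot > 12


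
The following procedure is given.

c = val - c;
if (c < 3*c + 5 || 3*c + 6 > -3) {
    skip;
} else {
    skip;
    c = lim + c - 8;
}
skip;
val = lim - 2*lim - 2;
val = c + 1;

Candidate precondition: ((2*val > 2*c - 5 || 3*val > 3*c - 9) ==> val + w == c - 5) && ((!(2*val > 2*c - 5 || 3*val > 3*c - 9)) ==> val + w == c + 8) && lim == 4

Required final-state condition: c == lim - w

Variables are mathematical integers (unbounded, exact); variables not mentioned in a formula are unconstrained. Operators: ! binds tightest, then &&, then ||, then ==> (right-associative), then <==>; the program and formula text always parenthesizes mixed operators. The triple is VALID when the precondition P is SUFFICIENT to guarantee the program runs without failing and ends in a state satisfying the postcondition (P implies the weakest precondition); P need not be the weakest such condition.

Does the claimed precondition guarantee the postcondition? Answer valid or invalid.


Working backward. After the program, the postcondition c == lim - w must hold; in canonical form it is c + w == lim.
Before val := c + 1: c + w == lim
Before val := lim - 2*lim - 2: c + w == lim
Before skip: c + w == lim
Then branch requires c + w == lim; else branch requires c + w == 8.
Before the if: ((2*c > -5 || 3*c > -9) ==> c + w == lim) && ((!(2*c > -5 || 3*c > -9)) ==> c + w == 8)
Before c := val - c: ((2*val > 2*c - 5 || 3*val > 3*c - 9) ==> val + w == c + lim) && ((!(2*val > 2*c - 5 || 3*val > 3*c - 9)) ==> val + w == c + 8)
The weakest precondition is ((2*val > 2*c - 5 || 3*val > 3*c - 9) ==> val + w == c + lim) && ((!(2*val > 2*c - 5 || 3*val > 3*c - 9)) ==> val + w == c + 8).
Check whether ((2*val > 2*c - 5 || 3*val > 3*c - 9) ==> val + w == c - 5) && ((!(2*val > 2*c - 5 || 3*val > 3*c - 9)) ==> val + w == c + 8) && lim == 4 implies it.
Countermodel: at the initial state c = 0, lim = 4, val = -2, w = -3, the precondition holds but the weakest precondition fails.
Answer: invalid


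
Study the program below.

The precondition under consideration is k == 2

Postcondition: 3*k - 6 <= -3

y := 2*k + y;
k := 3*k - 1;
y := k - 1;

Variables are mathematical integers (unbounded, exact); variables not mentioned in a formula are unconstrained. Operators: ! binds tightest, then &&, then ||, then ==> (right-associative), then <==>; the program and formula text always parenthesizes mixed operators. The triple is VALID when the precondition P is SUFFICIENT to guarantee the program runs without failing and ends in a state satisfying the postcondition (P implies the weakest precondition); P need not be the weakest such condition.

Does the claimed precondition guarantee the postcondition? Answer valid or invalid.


Working backward. After the program, the postcondition 3*k - 6 <= -3 must hold; in canonical form it is 3*k <= 3.
Before y := k - 1: 3*k <= 3
Before k := 3*k - 1: 9*k <= 6
Before y := 2*k + y: 9*k <= 6
The weakest precondition is 9*k <= 6.
Check whether k == 2 implies it.
Countermodel: at the initial state k = 2, the precondition holds but the weakest precondition fails.
Answer: invalid


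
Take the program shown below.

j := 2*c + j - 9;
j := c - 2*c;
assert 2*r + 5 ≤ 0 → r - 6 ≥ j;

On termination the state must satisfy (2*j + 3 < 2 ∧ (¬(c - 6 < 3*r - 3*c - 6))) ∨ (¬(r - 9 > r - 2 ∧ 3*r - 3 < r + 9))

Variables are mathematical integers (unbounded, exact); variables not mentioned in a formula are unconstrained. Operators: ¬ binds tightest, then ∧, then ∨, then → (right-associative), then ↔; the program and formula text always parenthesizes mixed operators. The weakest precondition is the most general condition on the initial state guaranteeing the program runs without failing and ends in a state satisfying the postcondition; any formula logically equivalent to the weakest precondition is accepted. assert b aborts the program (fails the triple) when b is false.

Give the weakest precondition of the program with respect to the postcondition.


Working backward. After the program, the postcondition (2*j + 3 < 2 ∧ (¬(c - 6 < 3*r - 3*c - 6))) ∨ (¬(r - 9 > r - 2 ∧ 3*r - 3 < r + 9)) must hold; in canonical form it is true.
Before assert 2*r + 5 ≤ 0 → r - 6 ≥ j: 2*r ≤ -5 → r ≥ j + 6
Before j := c - 2*c: 2*r ≤ -5 → c + r ≥ 6
Before j := 2*c + j - 9: 2*r ≤ -5 → c + r ≥ 6
Answer: WP = 2*r ≤ -5 → c + r ≥ 6


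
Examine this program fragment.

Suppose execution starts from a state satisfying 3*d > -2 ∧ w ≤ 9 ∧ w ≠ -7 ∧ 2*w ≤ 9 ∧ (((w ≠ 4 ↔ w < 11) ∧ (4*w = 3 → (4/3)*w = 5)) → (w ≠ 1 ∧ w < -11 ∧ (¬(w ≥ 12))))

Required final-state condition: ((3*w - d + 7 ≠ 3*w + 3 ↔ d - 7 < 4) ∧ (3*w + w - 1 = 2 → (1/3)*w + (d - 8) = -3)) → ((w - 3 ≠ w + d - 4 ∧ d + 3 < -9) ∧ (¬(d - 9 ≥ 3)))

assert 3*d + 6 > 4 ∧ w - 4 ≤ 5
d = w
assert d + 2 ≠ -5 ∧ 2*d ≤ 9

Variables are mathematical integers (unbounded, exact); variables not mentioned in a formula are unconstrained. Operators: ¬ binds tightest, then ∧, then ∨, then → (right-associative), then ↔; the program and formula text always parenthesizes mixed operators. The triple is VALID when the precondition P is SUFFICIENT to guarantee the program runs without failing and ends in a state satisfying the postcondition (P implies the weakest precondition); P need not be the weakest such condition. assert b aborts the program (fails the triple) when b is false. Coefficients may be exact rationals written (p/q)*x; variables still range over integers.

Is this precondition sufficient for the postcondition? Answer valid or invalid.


Working backward. After the program, the postcondition ((3*w - d + 7 ≠ 3*w + 3 ↔ d - 7 < 4) ∧ (3*w + w - 1 = 2 → (1/3)*w + (d - 8) = -3)) → ((w - 3 ≠ w + d - 4 ∧ d + 3 < -9) ∧ (¬(d - 9 ≥ 3))) must hold; in canonical form it is ((d ≠ 4 ↔ d < 11) ∧ (4*w = 3 → d + (1/3)*w = 5)) → (d ≠ 1 ∧ d < -12 ∧ (¬(d ≥ 12))).
Before assert d + 2 ≠ -5 ∧ 2*d ≤ 9: d ≠ -7 ∧ 2*d ≤ 9 ∧ (((d ≠ 4 ↔ d < 11) ∧ (4*w = 3 → d + (1/3)*w = 5)) → (d ≠ 1 ∧ d < -12 ∧ (¬(d ≥ 12))))
Before d := w: w ≠ -7 ∧ 2*w ≤ 9 ∧ (((w ≠ 4 ↔ w < 11) ∧ (4*w = 3 → (4/3)*w = 5)) → (w ≠ 1 ∧ w < -12 ∧ (¬(w ≥ 12))))
Before assert 3*d + 6 > 4 ∧ w - 4 ≤ 5: 3*d > -2 ∧ w ≤ 9 ∧ w ≠ -7 ∧ 2*w ≤ 9 ∧ (((w ≠ 4 ↔ w < 11) ∧ (4*w = 3 → (4/3)*w = 5)) → (w ≠ 1 ∧ w < -12 ∧ (¬(w ≥ 12))))
The weakest precondition is 3*d > -2 ∧ w ≤ 9 ∧ w ≠ -7 ∧ 2*w ≤ 9 ∧ (((w ≠ 4 ↔ w < 11) ∧ (4*w = 3 → (4/3)*w = 5)) → (w ≠ 1 ∧ w < -12 ∧ (¬(w ≥ 12)))).
Check whether 3*d > -2 ∧ w ≤ 9 ∧ w ≠ -7 ∧ 2*w ≤ 9 ∧ (((w ≠ 4 ↔ w < 11) ∧ (4*w = 3 → (4/3)*w = 5)) → (w ≠ 1 ∧ w < -11 ∧ (¬(w ≥ 12)))) implies it.
Countermodel: at the initial state d = 0, w = -12, the precondition holds but the weakest precondition fails.
Answer: invalid


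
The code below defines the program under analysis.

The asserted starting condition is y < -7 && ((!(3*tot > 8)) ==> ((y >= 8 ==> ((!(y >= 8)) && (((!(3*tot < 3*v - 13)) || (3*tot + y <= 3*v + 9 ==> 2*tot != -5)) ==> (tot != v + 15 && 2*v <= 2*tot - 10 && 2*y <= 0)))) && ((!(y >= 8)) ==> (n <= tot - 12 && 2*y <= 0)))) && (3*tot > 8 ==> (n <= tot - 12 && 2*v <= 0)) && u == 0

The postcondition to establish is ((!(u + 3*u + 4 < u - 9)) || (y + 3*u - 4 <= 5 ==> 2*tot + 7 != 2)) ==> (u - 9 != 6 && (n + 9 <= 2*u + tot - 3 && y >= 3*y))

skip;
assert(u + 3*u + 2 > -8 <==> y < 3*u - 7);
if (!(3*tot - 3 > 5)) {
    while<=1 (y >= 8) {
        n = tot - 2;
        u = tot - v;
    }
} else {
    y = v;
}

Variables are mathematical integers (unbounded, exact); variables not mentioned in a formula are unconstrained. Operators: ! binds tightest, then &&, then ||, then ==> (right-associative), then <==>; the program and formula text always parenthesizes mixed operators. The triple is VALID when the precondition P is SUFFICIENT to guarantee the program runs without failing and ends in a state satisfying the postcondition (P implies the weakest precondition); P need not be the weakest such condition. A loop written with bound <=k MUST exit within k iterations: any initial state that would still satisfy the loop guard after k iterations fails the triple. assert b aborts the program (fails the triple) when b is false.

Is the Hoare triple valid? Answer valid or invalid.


Working backward. After the program, the postcondition ((!(u + 3*u + 4 < u - 9)) || (y + 3*u - 4 <= 5 ==> 2*tot + 7 != 2)) ==> (u - 9 != 6 && (n + 9 <= 2*u + tot - 3 && y >= 3*y)) must hold; in canonical form it is ((!(3*u < -13)) || (3*u + y <= 9 ==> 2*tot != -5)) ==> (u != 15 && n <= tot + 2*u - 12 && 2*y <= 0).
Then branch requires (y >= 8 ==> ((!(y >= 8)) && (((!(3*tot < 3*v - 13)) || (3*tot + y <= 3*v + 9 ==> 2*tot != -5)) ==> (tot != v + 15 && 2*v <= 2*tot - 10 && 2*y <= 0)))) && ((!(y >= 8)) ==> (((!(3*u < -13)) || (3*u + y <= 9 ==> 2*tot != -5)) ==> (u != 15 && n <= tot + 2*u - 12 && 2*y <= 0))); else branch requires ((!(3*u < -13)) || (3*u + v <= 9 ==> 2*tot != -5)) ==> (u != 15 && n <= tot + 2*u - 12 && 2*v <= 0).
Before the if: ((!(3*tot > 8)) ==> ((y >= 8 ==> ((!(y >= 8)) && (((!(3*tot < 3*v - 13)) || (3*tot + y <= 3*v + 9 ==> 2*tot != -5)) ==> (tot != v + 15 && 2*v <= 2*tot - 10 && 2*y <= 0)))) && ((!(y >= 8)) ==> (((!(3*u < -13)) || (3*u + y <= 9 ==> 2*tot != -5)) ==> (u != 15 && n <= tot + 2*u - 12 && 2*y <= 0))))) && (3*tot > 8 ==> (((!(3*u < -13)) || (3*u + v <= 9 ==> 2*tot != -5)) ==> (u != 15 && n <= tot + 2*u - 12 && 2*v <= 0)))
Before assert u + 3*u + 2 > -8 <==> y < 3*u - 7: (4*u > -10 <==> y < 3*u - 7) && ((!(3*tot > 8)) ==> ((y >= 8 ==> ((!(y >= 8)) && (((!(3*tot < 3*v - 13)) || (3*tot + y <= 3*v + 9 ==> 2*tot != -5)) ==> (tot != v + 15 && 2*v <= 2*tot - 10 && 2*y <= 0)))) && ((!(y >= 8)) ==> (((!(3*u < -13)) || (3*u + y <= 9 ==> 2*tot != -5)) ==> (u != 15 && n <= tot + 2*u - 12 && 2*y <= 0))))) && (3*tot > 8 ==> (((!(3*u < -13)) || (3*u + v <= 9 ==> 2*tot != -5)) ==> (u != 15 && n <= tot + 2*u - 12 && 2*v <= 0)))
Before skip: (4*u > -10 <==> y < 3*u - 7) && ((!(3*tot > 8)) ==> ((y >= 8 ==> ((!(y >= 8)) && (((!(3*tot < 3*v - 13)) || (3*tot + y <= 3*v + 9 ==> 2*tot != -5)) ==> (tot != v + 15 && 2*v <= 2*tot - 10 && 2*y <= 0)))) && ((!(y >= 8)) ==> (((!(3*u < -13)) || (3*u + y <= 9 ==> 2*tot != -5)) ==> (u != 15 && n <= tot + 2*u - 12 && 2*y <= 0))))) && (3*tot > 8 ==> (((!(3*u < -13)) || (3*u + v <= 9 ==> 2*tot != -5)) ==> (u != 15 && n <= tot + 2*u - 12 && 2*v <= 0)))
The weakest precondition is (4*u > -10 <==> y < 3*u - 7) && ((!(3*tot > 8)) ==> ((y >= 8 ==> ((!(y >= 8)) && (((!(3*tot < 3*v - 13)) || (3*tot + y <= 3*v + 9 ==> 2*tot != -5)) ==> (tot != v + 15 && 2*v <= 2*tot - 10 && 2*y <= 0)))) && ((!(y >= 8)) ==> (((!(3*u < -13)) || (3*u + y <= 9 ==> 2*tot != -5)) ==> (u != 15 && n <= tot + 2*u - 12 && 2*y <= 0))))) && (3*tot > 8 ==> (((!(3*u < -13)) || (3*u + v <= 9 ==> 2*tot != -5)) ==> (u != 15 && n <= tot + 2*u - 12 && 2*v <= 0))).
Check whether y < -7 && ((!(3*tot > 8)) ==> ((y >= 8 ==> ((!(y >= 8)) && (((!(3*tot < 3*v - 13)) || (3*tot + y <= 3*v + 9 ==> 2*tot != -5)) ==> (tot != v + 15 && 2*v <= 2*tot - 10 && 2*y <= 0)))) && ((!(y >= 8)) ==> (n <= tot - 12 && 2*y <= 0)))) && (3*tot > 8 ==> (n <= tot - 12 && 2*v <= 0)) && u == 0 implies it.
Every state satisfying the precondition satisfies the weakest precondition: the implication holds.
Answer: valid


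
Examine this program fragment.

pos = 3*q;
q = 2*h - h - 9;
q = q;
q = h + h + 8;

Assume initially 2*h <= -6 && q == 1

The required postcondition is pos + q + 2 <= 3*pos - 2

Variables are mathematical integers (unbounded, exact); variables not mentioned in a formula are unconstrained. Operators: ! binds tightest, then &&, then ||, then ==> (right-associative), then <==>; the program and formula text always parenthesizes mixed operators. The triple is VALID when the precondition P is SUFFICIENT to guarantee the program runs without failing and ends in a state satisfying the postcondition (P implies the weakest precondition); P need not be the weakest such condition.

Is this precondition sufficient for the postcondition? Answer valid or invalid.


Working backward. After the program, the postcondition pos + q + 2 <= 3*pos - 2 must hold; in canonical form it is q <= 2*pos - 4.
Before q := h + h + 8: 2*h <= 2*pos - 12
Before q := q: 2*h <= 2*pos - 12
Before q := 2*h - h - 9: 2*h <= 2*pos - 12
Before pos := 3*q: 2*h <= 6*q - 12
The weakest precondition is 2*h <= 6*q - 12.
Check whether 2*h <= -6 && q == 1 implies it.
Every state satisfying the precondition satisfies the weakest precondition: the implication holds.
Answer: valid


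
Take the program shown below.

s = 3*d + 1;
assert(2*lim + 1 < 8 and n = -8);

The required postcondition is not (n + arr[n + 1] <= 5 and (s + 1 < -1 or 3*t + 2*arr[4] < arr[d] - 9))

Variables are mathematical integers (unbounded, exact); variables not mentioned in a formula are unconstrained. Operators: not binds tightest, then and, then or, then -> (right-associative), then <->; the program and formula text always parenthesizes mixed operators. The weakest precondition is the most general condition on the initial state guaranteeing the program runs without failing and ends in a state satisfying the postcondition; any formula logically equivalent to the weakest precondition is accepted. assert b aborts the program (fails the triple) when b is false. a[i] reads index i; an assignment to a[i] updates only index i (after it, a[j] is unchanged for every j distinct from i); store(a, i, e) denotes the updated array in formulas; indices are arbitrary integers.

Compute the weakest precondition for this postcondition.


Working backward. After the program, the postcondition not (n + arr[n + 1] <= 5 and (s + 1 < -1 or 3*t + 2*arr[4] < arr[d] - 9)) must hold; in canonical form it is not (arr[n + 1] + n <= 5 and (s < -2 or 2*arr[4] + 3*t < arr[d] - 9)).
Before assert 2*lim + 1 < 8 and n = -8: 2*lim < 7 and n = -8 and (not (arr[n + 1] + n <= 5 and (s < -2 or 2*arr[4] + 3*t < arr[d] - 9)))
Before s := 3*d + 1: 2*lim < 7 and n = -8 and (not (arr[n + 1] + n <= 5 and (3*d < -3 or 2*arr[4] + 3*t < arr[d] - 9)))
Answer: WP = 2*lim < 7 and n = -8 and (not (arr[n + 1] + n <= 5 and (3*d < -3 or 2*arr[4] + 3*t < arr[d] - 9)))


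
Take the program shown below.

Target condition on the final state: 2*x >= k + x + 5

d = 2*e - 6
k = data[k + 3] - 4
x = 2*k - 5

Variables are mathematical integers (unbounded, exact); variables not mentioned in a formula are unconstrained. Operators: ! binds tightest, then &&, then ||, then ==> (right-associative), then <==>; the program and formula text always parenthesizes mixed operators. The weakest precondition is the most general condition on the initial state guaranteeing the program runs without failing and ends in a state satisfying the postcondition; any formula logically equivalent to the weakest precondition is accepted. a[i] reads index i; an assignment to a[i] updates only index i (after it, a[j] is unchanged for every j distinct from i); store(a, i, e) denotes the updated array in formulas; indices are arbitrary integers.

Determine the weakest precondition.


Working backward. After the program, the postcondition 2*x >= k + x + 5 must hold; in canonical form it is x >= k + 5.
Before x := 2*k - 5: k >= 10
Before k := data[k + 3] - 4: data[k + 3] >= 14
Before d := 2*e - 6: data[k + 3] >= 14
Answer: WP = data[k + 3] >= 14
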